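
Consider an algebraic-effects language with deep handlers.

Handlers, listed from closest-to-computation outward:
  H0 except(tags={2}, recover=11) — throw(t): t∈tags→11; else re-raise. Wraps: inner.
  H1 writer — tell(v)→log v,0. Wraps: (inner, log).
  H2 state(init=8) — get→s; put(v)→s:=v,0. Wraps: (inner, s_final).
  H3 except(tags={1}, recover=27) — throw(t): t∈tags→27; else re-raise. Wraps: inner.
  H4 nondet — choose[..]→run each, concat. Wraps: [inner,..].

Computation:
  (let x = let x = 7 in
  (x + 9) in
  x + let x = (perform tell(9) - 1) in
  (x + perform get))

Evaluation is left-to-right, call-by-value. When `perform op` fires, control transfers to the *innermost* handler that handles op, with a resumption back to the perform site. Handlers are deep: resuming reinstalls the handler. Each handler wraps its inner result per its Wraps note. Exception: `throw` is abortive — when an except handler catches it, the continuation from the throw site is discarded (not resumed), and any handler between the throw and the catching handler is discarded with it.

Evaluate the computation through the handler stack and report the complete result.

Answer: [((23, (9)), 8)]

Working:
tell(9) @ H1 ⇒ log+=9
get @ H2 ⇒ 8
H0 returns 23
H1 returns (23, (9))
H2 returns ((23, (9)), 8)
H3 returns ((23, (9)), 8)
H4 returns [((23, (9)), 8)]
= [((23, (9)), 8)]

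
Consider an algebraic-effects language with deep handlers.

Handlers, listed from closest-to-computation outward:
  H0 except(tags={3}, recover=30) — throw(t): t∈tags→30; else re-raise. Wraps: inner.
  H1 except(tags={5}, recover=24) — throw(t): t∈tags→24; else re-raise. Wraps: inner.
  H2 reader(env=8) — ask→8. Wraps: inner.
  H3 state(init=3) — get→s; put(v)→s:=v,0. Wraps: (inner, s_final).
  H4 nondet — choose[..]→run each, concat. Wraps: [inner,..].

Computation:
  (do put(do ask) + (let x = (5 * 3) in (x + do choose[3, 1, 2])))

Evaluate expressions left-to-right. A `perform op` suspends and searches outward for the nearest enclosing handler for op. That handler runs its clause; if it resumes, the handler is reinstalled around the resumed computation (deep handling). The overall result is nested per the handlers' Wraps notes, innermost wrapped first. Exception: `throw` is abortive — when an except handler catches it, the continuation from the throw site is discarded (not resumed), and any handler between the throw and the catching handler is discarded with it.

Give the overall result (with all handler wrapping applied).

Answer: [(18, 8), (16, 8), (17, 8)]

Step-by-step:
ask @ H2 ⇒ 8
put(8) @ H3 ⇒ s:=8
choose[3, 1, 2] @ H4
  branch[0] choose=3:
    H0 returns 18
    H1 returns 18
    H2 returns 18
    H3 returns (18, 8)
    H4 returns [(18, 8)]
  branch[1] choose=1:
    H0 returns 16
    H1 returns 16
    H2 returns 16
    H3 returns (16, 8)
    H4 returns [(16, 8)]
  branch[2] choose=2:
    H0 returns 17
    H1 returns 17
    H2 returns 17
    H3 returns (17, 8)
    H4 returns [(17, 8)]
= [(18, 8), (16, 8), (17, 8)]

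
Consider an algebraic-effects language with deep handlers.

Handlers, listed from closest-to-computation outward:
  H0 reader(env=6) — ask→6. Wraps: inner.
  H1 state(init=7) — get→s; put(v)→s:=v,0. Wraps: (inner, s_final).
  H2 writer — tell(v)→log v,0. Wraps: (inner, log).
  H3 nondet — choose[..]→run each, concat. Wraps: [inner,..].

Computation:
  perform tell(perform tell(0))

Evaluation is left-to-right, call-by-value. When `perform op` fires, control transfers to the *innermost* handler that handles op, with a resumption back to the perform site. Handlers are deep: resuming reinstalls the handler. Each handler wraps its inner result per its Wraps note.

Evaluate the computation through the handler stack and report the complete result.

Working:
tell(0) @ H2 ⇒ log+=0
tell(0) @ H2 ⇒ log+=0
H0 returns 0
H1 returns (0, 7)
H2 returns ((0, 7), (0, 0))
H3 returns [((0, 7), (0, 0))]
= [((0, 7), (0, 0))]

Answer: [((0, 7), (0, 0))]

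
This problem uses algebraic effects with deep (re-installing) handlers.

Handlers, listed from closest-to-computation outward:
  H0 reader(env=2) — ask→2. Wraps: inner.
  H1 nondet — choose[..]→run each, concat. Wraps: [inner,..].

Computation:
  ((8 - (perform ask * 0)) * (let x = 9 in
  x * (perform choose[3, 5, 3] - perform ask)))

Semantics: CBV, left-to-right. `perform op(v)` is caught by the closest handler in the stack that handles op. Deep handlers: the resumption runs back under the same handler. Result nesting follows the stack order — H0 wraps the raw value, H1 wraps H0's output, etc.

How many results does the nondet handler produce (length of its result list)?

Evaluation trace:
ask @ H0 ⇒ 2
choose[3, 5, 3] @ H1
  branch[0] choose=3:
    ask @ H0 ⇒ 2
    H0 returns 72
    H1 returns [72]
  branch[1] choose=5:
    ask @ H0 ⇒ 2
    H0 returns 216
    H1 returns [216]
  branch[2] choose=3:
    ask @ H0 ⇒ 2
    H0 returns 72
    H1 returns [72]
= [72, 216, 72]

Answer: 3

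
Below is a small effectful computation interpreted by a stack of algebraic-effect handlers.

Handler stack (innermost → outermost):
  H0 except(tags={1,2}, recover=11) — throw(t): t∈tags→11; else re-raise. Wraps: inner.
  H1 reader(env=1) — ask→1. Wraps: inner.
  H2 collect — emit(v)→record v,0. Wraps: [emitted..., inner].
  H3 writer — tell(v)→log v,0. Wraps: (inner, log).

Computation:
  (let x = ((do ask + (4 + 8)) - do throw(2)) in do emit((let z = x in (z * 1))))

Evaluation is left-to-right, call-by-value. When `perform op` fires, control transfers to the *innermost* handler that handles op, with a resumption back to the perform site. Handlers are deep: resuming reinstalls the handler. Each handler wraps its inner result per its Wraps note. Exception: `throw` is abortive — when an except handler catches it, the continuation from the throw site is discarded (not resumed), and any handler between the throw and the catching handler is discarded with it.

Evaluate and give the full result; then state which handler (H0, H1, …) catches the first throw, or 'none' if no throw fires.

Working:
ask @ H1 ⇒ 1
throw(2) @ H0 caught ⇒ 11
H1 returns 11
H2 returns [11]
H3 returns ([11], ())
= ([11], ())

Answer: ([11], ()) ; first throw caught by: H0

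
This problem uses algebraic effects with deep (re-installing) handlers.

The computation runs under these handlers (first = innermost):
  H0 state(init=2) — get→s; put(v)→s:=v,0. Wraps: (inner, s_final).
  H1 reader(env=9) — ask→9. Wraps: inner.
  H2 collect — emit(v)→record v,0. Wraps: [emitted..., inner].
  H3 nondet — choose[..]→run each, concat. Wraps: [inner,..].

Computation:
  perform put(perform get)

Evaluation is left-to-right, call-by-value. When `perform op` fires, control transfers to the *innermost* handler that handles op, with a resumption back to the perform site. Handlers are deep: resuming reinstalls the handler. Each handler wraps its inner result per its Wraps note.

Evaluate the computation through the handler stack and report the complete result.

Answer: [[(0, 2)]]

Working:
get @ H0 ⇒ 2
put(2) @ H0 ⇒ s:=2
H0 returns (0, 2)
H1 returns (0, 2)
H2 returns [(0, 2)]
H3 returns [[(0, 2)]]
= [[(0, 2)]]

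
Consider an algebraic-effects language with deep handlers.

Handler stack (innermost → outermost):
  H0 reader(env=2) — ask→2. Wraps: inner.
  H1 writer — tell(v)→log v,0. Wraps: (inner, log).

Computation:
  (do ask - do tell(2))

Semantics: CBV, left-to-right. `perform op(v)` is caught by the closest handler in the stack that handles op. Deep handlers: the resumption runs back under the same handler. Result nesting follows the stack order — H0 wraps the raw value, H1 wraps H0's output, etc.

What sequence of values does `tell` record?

Working:
ask @ H0 ⇒ 2
tell(2) @ H1 ⇒ log+=2
H0 returns 2
H1 returns (2, (2))
= (2, (2))

Answer: (2)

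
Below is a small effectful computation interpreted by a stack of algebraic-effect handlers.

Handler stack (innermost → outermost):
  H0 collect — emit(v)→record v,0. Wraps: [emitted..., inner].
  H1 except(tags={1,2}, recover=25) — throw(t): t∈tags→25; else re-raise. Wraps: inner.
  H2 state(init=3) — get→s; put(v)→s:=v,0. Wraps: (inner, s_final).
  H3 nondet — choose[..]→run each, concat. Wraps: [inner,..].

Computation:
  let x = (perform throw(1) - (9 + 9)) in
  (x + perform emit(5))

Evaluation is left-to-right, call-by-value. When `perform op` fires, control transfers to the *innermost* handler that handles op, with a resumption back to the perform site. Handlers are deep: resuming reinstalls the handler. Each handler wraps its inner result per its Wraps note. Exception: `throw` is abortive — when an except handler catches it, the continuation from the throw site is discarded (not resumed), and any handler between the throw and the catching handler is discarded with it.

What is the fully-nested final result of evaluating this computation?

Step-by-step:
throw(1) @ H1 caught ⇒ 25
H2 returns (25, 3)
H3 returns [(25, 3)]
= [(25, 3)]

Answer: [(25, 3)]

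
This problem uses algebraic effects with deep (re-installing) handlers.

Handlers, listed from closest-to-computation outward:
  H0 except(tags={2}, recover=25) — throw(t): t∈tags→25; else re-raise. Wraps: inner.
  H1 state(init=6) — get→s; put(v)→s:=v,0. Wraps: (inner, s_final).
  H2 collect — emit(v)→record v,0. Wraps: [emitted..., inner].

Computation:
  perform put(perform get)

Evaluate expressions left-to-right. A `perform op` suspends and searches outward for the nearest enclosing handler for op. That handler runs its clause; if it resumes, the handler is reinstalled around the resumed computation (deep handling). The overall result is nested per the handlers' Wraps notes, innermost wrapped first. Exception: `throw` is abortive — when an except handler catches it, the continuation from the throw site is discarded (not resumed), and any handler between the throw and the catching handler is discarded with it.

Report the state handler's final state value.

Evaluation trace:
get @ H1 ⇒ 6
put(6) @ H1 ⇒ s:=6
H0 returns 0
H1 returns (0, 6)
H2 returns [(0, 6)]
= [(0, 6)]

Answer: 6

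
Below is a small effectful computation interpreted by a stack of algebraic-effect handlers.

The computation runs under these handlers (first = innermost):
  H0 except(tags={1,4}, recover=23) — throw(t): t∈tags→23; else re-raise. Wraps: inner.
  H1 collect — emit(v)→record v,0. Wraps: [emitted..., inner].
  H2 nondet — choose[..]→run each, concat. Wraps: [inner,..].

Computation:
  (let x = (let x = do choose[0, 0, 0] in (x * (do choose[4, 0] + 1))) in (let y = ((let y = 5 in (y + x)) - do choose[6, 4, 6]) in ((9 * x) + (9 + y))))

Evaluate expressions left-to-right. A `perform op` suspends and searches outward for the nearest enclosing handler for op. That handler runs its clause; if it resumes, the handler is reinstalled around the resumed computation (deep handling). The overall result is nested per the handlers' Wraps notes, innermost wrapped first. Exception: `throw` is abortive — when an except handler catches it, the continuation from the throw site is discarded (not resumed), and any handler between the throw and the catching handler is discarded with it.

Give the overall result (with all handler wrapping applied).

Working:
choose[0, 0, 0] @ H2
  branch[0] choose=0:
    choose[4, 0] @ H2
      branch[0] choose=4:
        choose[6, 4, 6] @ H2
          branch[0] choose=6:
            H0 returns 8
            H1 returns [8]
            H2 returns [[8]]
          branch[1] choose=4:
            H0 returns 10
            H1 returns [10]
            H2 returns [[10]]
          branch[2] choose=6:
            H0 returns 8
            H1 returns [8]
            H2 returns [[8]]
      branch[1] choose=0:
        choose[6, 4, 6] @ H2
          branch[0] choose=6:
            H0 returns 8
            H1 returns [8]
            H2 returns [[8]]
          branch[1] choose=4:
            H0 returns 10
            H1 returns [10]
            H2 returns [[10]]
          branch[2] choose=6:
            H0 returns 8
            H1 returns [8]
            H2 returns [[8]]
  branch[1] choose=0:
    choose[4, 0] @ H2
      branch[0] choose=4:
        choose[6, 4, 6] @ H2
          branch[0] choose=6:
            H0 returns 8
            H1 returns [8]
            H2 returns [[8]]
          branch[1] choose=4:
            H0 returns 10
            H1 returns [10]
            H2 returns [[10]]
          branch[2] choose=6:
            H0 returns 8
            H1 returns [8]
            H2 returns [[8]]
      branch[1] choose=0:
        choose[6, 4, 6] @ H2
          branch[0] choose=6:
            H0 returns 8
            H1 returns [8]
            H2 returns [[8]]
          branch[1] choose=4:
            H0 returns 10
            H1 returns [10]
            H2 returns [[10]]
          branch[2] choose=6:
            H0 returns 8
            H1 returns [8]
            H2 returns [[8]]
  branch[2] choose=0:
    choose[4, 0] @ H2
      branch[0] choose=4:
        choose[6, 4, 6] @ H2
          branch[0] choose=6:
            H0 returns 8
            H1 returns [8]
            H2 returns [[8]]
          branch[1] choose=4:
            H0 returns 10
            H1 returns [10]
            H2 returns [[10]]
          branch[2] choose=6:
            H0 returns 8
            H1 returns [8]
            H2 returns [[8]]
      branch[1] choose=0:
        choose[6, 4, 6] @ H2
          branch[0] choose=6:
            H0 returns 8
            H1 returns [8]
            H2 returns [[8]]
          branch[1] choose=4:
            H0 returns 10
            H1 returns [10]
            H2 returns [[10]]
          branch[2] choose=6:
            H0 returns 8
            H1 returns [8]
            H2 returns [[8]]
= [[8], [10], [8], [8], [10], [8], [8], [10], [8], [8], [10], [8], [8], [10], [8], [8], [10], [8]]

Answer: [[8], [10], [8], [8], [10], [8], [8], [10], [8], [8], [10], [8], [8], [10], [8], [8], [10], [8]]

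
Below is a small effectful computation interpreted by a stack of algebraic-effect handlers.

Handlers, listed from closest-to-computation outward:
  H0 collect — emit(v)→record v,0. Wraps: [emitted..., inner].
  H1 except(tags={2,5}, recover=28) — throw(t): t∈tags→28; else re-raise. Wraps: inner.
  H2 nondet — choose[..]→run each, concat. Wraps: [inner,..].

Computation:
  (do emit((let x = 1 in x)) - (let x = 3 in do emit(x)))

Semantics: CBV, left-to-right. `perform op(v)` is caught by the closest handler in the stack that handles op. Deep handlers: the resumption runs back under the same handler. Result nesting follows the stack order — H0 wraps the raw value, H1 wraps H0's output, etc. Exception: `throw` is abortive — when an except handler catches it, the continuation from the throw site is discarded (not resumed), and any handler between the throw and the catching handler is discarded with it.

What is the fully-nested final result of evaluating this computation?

Answer: [[1, 3, 0]]

Step-by-step:
emit(1) @ H0 ⇒ out+=1
emit(3) @ H0 ⇒ out+=3
H0 returns [1, 3, 0]
H1 returns [1, 3, 0]
H2 returns [[1, 3, 0]]
= [[1, 3, 0]]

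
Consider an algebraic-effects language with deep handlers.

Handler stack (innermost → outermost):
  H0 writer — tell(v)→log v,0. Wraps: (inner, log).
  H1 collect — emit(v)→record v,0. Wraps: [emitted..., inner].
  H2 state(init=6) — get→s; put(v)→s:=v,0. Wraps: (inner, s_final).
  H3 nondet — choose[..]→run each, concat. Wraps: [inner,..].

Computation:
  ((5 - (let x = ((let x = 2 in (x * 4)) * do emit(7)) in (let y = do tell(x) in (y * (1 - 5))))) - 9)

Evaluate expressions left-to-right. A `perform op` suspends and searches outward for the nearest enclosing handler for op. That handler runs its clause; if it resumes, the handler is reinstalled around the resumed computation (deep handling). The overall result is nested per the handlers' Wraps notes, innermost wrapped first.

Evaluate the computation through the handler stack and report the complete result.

Answer: [([7, (-4, (0))], 6)]

Evaluation trace:
emit(7) @ H1 ⇒ out+=7
tell(0) @ H0 ⇒ log+=0
H0 returns (-4, (0))
H1 returns [7, (-4, (0))]
H2 returns ([7, (-4, (0))], 6)
H3 returns [([7, (-4, (0))], 6)]
= [([7, (-4, (0))], 6)]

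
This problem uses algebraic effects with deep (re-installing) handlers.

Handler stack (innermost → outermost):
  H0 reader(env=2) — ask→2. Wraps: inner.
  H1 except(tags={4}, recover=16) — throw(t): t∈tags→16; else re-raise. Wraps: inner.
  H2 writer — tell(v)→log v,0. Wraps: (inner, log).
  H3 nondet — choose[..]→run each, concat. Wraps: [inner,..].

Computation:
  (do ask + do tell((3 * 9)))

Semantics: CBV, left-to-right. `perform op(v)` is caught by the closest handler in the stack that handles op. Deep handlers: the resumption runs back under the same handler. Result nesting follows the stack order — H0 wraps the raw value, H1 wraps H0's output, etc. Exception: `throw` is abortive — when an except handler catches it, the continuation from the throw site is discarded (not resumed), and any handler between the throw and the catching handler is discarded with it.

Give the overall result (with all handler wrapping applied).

Answer: [(2, (27))]

Working:
ask @ H0 ⇒ 2
tell(27) @ H2 ⇒ log+=27
H0 returns 2
H1 returns 2
H2 returns (2, (27))
H3 returns [(2, (27))]
= [(2, (27))]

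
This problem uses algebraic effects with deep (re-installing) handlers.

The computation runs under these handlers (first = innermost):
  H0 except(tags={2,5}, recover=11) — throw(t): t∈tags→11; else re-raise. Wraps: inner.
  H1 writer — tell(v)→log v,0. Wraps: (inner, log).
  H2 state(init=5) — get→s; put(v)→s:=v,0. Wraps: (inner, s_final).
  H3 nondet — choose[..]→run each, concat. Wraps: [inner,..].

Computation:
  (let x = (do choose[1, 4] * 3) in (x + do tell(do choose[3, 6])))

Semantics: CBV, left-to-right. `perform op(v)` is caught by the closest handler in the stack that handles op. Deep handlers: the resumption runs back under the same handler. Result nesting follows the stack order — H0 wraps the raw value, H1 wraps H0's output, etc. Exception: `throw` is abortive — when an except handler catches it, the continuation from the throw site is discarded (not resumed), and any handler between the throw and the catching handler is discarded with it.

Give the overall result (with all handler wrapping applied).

Evaluation trace:
choose[1, 4] @ H3
  branch[0] choose=1:
    choose[3, 6] @ H3
      branch[0] choose=3:
        tell(3) @ H1 ⇒ log+=3
        H0 returns 3
        H1 returns (3, (3))
        H2 returns ((3, (3)), 5)
        H3 returns [((3, (3)), 5)]
      branch[1] choose=6:
        tell(6) @ H1 ⇒ log+=6
        H0 returns 3
        H1 returns (3, (6))
        H2 returns ((3, (6)), 5)
        H3 returns [((3, (6)), 5)]
  branch[1] choose=4:
    choose[3, 6] @ H3
      branch[0] choose=3:
        tell(3) @ H1 ⇒ log+=3
        H0 returns 12
        H1 returns (12, (3))
        H2 returns ((12, (3)), 5)
        H3 returns [((12, (3)), 5)]
      branch[1] choose=6:
        tell(6) @ H1 ⇒ log+=6
        H0 returns 12
        H1 returns (12, (6))
        H2 returns ((12, (6)), 5)
        H3 returns [((12, (6)), 5)]
= [((3, (3)), 5), ((3, (6)), 5), ((12, (3)), 5), ((12, (6)), 5)]

Answer: [((3, (3)), 5), ((3, (6)), 5), ((12, (3)), 5), ((12, (6)), 5)]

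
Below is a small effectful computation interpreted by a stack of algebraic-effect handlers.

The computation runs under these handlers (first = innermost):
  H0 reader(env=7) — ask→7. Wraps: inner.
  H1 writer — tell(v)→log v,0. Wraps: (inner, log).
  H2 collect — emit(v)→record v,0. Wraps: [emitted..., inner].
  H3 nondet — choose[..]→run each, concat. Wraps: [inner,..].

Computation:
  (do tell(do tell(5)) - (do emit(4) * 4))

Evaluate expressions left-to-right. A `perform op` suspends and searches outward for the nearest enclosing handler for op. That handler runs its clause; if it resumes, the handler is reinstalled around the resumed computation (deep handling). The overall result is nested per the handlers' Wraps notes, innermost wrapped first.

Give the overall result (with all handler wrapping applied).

Answer: [[4, (0, (5, 0))]]

Evaluation trace:
tell(5) @ H1 ⇒ log+=5
tell(0) @ H1 ⇒ log+=0
emit(4) @ H2 ⇒ out+=4
H0 returns 0
H1 returns (0, (5, 0))
H2 returns [4, (0, (5, 0))]
H3 returns [[4, (0, (5, 0))]]
= [[4, (0, (5, 0))]]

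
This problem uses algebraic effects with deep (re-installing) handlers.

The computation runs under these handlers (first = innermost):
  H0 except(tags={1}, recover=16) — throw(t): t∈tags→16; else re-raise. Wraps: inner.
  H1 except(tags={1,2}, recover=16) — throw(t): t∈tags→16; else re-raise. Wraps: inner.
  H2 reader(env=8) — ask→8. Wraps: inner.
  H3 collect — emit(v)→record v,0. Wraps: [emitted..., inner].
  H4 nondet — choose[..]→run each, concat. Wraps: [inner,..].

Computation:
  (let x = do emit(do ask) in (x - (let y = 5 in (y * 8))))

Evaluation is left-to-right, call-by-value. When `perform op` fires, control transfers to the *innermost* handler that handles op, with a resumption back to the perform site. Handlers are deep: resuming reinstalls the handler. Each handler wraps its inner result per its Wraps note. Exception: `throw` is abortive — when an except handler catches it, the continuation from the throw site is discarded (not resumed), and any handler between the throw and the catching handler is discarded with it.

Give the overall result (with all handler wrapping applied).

Step-by-step:
ask @ H2 ⇒ 8
emit(8) @ H3 ⇒ out+=8
H0 returns -40
H1 returns -40
H2 returns -40
H3 returns [8, -40]
H4 returns [[8, -40]]
= [[8, -40]]

Answer: [[8, -40]]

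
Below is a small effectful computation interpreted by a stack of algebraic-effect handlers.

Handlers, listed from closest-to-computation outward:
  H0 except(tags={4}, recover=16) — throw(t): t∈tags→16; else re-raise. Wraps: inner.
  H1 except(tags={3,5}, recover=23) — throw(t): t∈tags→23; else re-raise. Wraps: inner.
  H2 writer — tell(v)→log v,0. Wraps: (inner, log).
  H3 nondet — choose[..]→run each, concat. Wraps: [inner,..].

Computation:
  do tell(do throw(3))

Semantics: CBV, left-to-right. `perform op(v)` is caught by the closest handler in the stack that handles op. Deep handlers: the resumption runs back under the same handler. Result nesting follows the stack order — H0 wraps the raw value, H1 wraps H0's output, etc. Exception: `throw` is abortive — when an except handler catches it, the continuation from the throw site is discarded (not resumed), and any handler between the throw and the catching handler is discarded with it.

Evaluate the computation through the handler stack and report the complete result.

Step-by-step:
throw(3) @ H0 re-raised
throw(3) @ H1 caught ⇒ 23
H2 returns (23, ())
H3 returns [(23, ())]
= [(23, ())]

Answer: [(23, ())]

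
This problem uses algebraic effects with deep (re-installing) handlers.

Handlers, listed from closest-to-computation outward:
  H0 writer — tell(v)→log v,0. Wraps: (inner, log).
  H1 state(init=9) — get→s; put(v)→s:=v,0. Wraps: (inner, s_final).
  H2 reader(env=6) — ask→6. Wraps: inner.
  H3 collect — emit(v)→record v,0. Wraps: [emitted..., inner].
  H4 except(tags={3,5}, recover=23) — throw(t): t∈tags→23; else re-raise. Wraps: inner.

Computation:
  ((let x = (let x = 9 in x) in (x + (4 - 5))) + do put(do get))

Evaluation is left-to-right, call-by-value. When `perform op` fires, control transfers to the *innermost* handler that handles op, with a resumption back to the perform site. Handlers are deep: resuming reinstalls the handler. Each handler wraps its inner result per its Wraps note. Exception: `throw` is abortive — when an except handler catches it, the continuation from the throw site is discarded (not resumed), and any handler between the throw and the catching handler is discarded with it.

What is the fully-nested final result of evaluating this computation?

Working:
get @ H1 ⇒ 9
put(9) @ H1 ⇒ s:=9
H0 returns (8, ())
H1 returns ((8, ()), 9)
H2 returns ((8, ()), 9)
H3 returns [((8, ()), 9)]
H4 returns [((8, ()), 9)]
= [((8, ()), 9)]

Answer: [((8, ()), 9)]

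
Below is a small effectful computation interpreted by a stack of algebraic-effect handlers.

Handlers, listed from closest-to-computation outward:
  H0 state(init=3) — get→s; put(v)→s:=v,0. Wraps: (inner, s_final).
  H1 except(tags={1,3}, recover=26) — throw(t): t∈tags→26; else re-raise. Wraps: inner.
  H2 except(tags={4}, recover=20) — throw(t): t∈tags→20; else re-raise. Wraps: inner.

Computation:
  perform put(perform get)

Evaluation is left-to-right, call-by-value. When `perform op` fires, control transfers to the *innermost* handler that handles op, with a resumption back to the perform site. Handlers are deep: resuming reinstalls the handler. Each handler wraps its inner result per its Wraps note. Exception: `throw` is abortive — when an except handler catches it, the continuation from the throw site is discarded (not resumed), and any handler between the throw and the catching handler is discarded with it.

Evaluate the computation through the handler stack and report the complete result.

Working:
get @ H0 ⇒ 3
put(3) @ H0 ⇒ s:=3
H0 returns (0, 3)
H1 returns (0, 3)
H2 returns (0, 3)
= (0, 3)

Answer: (0, 3)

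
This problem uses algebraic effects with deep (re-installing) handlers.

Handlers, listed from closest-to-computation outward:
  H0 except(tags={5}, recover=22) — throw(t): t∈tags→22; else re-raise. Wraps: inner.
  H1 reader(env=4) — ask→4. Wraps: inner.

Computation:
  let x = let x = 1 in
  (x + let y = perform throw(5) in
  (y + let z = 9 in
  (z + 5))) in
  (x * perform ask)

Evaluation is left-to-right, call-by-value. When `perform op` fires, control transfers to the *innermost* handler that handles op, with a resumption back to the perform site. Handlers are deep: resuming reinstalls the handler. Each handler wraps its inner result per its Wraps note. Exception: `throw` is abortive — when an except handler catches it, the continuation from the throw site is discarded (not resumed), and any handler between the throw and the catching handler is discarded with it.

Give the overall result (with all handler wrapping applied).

Answer: 22

Step-by-step:
throw(5) @ H0 caught ⇒ 22
H1 returns 22
= 22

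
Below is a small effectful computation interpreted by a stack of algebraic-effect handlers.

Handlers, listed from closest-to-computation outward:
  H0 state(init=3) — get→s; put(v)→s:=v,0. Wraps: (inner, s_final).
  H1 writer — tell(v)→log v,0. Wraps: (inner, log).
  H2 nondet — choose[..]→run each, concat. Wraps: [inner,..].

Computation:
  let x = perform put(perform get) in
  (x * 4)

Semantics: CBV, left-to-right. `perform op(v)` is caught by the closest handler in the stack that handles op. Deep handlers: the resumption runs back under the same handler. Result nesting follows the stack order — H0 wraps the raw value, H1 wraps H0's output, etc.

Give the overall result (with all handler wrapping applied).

Evaluation trace:
get @ H0 ⇒ 3
put(3) @ H0 ⇒ s:=3
H0 returns (0, 3)
H1 returns ((0, 3), ())
H2 returns [((0, 3), ())]
= [((0, 3), ())]

Answer: [((0, 3), ())]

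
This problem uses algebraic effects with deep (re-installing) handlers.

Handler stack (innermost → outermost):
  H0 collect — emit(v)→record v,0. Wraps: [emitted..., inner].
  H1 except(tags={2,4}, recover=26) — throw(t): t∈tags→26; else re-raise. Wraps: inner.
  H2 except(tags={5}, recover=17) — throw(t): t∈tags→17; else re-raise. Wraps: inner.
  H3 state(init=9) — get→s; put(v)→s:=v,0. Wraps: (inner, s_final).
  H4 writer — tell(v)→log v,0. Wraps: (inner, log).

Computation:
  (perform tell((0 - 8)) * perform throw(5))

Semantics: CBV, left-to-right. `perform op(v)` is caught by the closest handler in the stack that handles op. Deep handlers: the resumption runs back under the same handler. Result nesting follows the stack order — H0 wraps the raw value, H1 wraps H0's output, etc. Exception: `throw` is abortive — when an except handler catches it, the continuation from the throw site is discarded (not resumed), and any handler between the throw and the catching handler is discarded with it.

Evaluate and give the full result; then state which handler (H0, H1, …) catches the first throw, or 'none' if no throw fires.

Answer: ((17, 9), (-8)) ; first throw caught by: H2

Working:
tell(-8) @ H4 ⇒ log+=-8
throw(5) @ H1 re-raised
throw(5) @ H2 caught ⇒ 17
H3 returns (17, 9)
H4 returns ((17, 9), (-8))
= ((17, 9), (-8))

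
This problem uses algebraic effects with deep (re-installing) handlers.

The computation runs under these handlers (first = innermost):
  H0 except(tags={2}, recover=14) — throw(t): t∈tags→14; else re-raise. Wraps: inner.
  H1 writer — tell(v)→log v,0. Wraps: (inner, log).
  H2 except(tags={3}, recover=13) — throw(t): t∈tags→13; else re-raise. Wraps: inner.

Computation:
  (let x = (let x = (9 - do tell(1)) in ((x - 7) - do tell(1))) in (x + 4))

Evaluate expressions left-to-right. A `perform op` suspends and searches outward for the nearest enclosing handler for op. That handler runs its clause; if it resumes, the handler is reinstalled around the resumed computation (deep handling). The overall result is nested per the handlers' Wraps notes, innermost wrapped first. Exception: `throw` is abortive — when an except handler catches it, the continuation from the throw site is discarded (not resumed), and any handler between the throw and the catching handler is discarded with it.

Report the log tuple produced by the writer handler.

Evaluation trace:
tell(1) @ H1 ⇒ log+=1
tell(1) @ H1 ⇒ log+=1
H0 returns 6
H1 returns (6, (1, 1))
H2 returns (6, (1, 1))
= (6, (1, 1))

Answer: (1, 1)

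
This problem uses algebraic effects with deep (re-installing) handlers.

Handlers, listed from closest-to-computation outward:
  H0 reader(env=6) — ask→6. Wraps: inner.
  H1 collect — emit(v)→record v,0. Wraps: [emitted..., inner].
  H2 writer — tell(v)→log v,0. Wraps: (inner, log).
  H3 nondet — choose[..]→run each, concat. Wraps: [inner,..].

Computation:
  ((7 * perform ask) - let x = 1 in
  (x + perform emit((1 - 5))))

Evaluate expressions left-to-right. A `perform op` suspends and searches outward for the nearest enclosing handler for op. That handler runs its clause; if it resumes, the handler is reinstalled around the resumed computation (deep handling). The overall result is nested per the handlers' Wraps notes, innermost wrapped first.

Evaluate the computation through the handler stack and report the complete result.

Step-by-step:
ask @ H0 ⇒ 6
emit(-4) @ H1 ⇒ out+=-4
H0 returns 41
H1 returns [-4, 41]
H2 returns ([-4, 41], ())
H3 returns [([-4, 41], ())]
= [([-4, 41], ())]

Answer: [([-4, 41], ())]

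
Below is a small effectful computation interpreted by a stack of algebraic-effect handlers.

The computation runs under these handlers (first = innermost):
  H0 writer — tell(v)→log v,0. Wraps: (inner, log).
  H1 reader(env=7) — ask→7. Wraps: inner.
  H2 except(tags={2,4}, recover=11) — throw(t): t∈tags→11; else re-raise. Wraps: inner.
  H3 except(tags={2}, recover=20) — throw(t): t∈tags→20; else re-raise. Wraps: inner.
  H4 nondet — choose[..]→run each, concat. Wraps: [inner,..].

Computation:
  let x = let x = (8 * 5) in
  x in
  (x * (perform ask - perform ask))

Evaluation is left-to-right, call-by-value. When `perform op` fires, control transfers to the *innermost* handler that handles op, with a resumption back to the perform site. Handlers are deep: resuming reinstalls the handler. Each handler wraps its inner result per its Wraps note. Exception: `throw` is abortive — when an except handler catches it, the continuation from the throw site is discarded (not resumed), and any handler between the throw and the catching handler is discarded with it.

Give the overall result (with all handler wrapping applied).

Step-by-step:
ask @ H1 ⇒ 7
ask @ H1 ⇒ 7
H0 returns (0, ())
H1 returns (0, ())
H2 returns (0, ())
H3 returns (0, ())
H4 returns [(0, ())]
= [(0, ())]

Answer: [(0, ())]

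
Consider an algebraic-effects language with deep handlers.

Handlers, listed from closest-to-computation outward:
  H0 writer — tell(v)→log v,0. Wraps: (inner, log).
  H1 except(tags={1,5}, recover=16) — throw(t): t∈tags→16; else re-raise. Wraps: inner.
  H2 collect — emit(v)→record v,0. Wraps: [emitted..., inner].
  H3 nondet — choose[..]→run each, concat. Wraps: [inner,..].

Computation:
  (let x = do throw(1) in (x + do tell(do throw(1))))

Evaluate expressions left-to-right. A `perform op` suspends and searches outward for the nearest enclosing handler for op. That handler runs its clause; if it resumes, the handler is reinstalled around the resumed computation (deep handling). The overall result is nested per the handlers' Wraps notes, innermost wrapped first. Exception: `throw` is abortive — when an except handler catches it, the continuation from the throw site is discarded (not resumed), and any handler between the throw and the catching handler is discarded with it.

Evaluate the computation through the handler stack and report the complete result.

Evaluation trace:
throw(1) @ H1 caught ⇒ 16
H2 returns [16]
H3 returns [[16]]
= [[16]]

Answer: [[16]]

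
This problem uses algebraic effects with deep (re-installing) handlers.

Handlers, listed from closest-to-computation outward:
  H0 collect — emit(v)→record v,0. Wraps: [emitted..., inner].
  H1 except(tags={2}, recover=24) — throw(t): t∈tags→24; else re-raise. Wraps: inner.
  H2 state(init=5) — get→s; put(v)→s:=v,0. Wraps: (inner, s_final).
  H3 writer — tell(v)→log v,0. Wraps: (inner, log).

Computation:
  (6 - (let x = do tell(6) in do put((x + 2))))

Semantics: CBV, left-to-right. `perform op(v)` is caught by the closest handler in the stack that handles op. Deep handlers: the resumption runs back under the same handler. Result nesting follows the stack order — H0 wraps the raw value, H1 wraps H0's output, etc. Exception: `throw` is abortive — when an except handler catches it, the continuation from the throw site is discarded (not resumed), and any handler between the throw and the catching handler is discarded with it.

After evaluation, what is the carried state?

Answer: 2

Step-by-step:
tell(6) @ H3 ⇒ log+=6
put(2) @ H2 ⇒ s:=2
H0 returns [6]
H1 returns [6]
H2 returns ([6], 2)
H3 returns (([6], 2), (6))
= (([6], 2), (6))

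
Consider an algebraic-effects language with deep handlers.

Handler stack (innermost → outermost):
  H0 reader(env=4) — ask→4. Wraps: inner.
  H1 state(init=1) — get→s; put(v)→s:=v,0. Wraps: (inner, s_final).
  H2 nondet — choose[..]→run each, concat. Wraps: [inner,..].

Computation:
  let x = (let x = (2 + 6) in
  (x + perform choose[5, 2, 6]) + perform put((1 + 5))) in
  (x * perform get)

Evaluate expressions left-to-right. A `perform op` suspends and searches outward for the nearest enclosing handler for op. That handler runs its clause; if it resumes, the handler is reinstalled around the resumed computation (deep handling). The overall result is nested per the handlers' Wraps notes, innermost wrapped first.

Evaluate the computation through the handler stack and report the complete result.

Answer: [(78, 6), (60, 6), (84, 6)]

Step-by-step:
choose[5, 2, 6] @ H2
  branch[0] choose=5:
    put(6) @ H1 ⇒ s:=6
    get @ H1 ⇒ 6
    H0 returns 78
    H1 returns (78, 6)
    H2 returns [(78, 6)]
  branch[1] choose=2:
    put(6) @ H1 ⇒ s:=6
    get @ H1 ⇒ 6
    H0 returns 60
    H1 returns (60, 6)
    H2 returns [(60, 6)]
  branch[2] choose=6:
    put(6) @ H1 ⇒ s:=6
    get @ H1 ⇒ 6
    H0 returns 84
    H1 returns (84, 6)
    H2 returns [(84, 6)]
= [(78, 6), (60, 6), (84, 6)]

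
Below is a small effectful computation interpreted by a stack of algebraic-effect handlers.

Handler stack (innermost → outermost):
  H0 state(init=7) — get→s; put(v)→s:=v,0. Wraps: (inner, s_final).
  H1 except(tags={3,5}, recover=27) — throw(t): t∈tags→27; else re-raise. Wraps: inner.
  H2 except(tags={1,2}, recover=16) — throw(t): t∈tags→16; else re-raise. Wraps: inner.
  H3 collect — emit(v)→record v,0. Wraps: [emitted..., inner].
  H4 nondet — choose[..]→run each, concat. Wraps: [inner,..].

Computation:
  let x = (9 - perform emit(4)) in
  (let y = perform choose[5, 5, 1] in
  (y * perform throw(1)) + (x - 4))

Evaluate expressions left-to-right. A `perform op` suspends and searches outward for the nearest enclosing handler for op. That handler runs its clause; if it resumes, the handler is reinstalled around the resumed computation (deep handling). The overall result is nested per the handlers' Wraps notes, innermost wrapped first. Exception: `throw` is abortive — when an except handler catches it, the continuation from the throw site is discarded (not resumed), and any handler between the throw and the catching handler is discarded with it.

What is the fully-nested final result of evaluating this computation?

Step-by-step:
emit(4) @ H3 ⇒ out+=4
choose[5, 5, 1] @ H4
  branch[0] choose=5:
    throw(1) @ H1 re-raised
    throw(1) @ H2 caught ⇒ 16
    H3 returns [4, 16]
    H4 returns [[4, 16]]
  branch[1] choose=5:
    throw(1) @ H1 re-raised
    throw(1) @ H2 caught ⇒ 16
    H3 returns [4, 16]
    H4 returns [[4, 16]]
  branch[2] choose=1:
    throw(1) @ H1 re-raised
    throw(1) @ H2 caught ⇒ 16
    H3 returns [4, 16]
    H4 returns [[4, 16]]
= [[4, 16], [4, 16], [4, 16]]

Answer: [[4, 16], [4, 16], [4, 16]]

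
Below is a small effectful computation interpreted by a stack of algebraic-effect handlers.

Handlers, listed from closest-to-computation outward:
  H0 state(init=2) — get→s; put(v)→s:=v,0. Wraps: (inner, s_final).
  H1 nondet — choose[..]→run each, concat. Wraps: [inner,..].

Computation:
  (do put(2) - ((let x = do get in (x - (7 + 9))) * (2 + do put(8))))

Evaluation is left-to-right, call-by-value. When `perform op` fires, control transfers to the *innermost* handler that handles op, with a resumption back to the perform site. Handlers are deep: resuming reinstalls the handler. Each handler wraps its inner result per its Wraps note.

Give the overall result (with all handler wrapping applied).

Answer: [(28, 8)]

Step-by-step:
put(2) @ H0 ⇒ s:=2
get @ H0 ⇒ 2
put(8) @ H0 ⇒ s:=8
H0 returns (28, 8)
H1 returns [(28, 8)]
= [(28, 8)]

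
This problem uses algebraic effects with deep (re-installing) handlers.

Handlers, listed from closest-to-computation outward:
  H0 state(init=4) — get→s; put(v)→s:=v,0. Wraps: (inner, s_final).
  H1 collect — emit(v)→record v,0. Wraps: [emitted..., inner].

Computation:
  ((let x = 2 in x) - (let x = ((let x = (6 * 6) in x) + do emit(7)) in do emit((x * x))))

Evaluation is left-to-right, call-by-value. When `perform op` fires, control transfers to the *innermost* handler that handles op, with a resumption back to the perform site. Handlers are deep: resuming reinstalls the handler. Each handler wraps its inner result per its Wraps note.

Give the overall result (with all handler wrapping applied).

Working:
emit(7) @ H1 ⇒ out+=7
emit(1296) @ H1 ⇒ out+=1296
H0 returns (2, 4)
H1 returns [7, 1296, (2, 4)]
= [7, 1296, (2, 4)]

Answer: [7, 1296, (2, 4)]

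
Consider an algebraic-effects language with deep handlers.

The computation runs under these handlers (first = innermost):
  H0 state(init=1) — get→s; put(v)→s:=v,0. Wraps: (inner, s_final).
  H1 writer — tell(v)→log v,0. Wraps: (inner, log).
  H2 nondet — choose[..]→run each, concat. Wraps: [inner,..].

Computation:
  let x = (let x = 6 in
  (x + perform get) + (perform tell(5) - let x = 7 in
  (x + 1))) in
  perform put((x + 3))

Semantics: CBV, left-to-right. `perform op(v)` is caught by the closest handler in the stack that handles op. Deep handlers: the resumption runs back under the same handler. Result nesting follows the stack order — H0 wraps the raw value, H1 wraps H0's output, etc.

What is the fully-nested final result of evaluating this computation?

Answer: [((0, 2), (5))]

Working:
get @ H0 ⇒ 1
tell(5) @ H1 ⇒ log+=5
put(2) @ H0 ⇒ s:=2
H0 returns (0, 2)
H1 returns ((0, 2), (5))
H2 returns [((0, 2), (5))]
= [((0, 2), (5))]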